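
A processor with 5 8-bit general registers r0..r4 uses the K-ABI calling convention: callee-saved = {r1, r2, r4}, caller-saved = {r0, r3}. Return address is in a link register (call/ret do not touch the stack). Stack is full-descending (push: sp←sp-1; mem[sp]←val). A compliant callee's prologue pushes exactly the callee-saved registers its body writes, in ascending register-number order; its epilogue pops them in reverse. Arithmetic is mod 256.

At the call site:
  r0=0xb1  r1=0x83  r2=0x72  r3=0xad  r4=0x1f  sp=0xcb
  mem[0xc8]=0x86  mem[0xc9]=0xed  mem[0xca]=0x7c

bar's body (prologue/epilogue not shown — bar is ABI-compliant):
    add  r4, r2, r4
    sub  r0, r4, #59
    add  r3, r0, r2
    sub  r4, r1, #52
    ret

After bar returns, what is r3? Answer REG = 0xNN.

prologue: push r4 -> mem[0xca]=0x1f, sp=0xca
body[0] add  r4, r2, r4 -> r4=0x91
body[1] sub  r0, r4, #59 -> r0=0x56
body[2] add  r3, r0, r2 -> r3=0xc8
body[3] sub  r4, r1, #52 -> r4=0x4f
epilogue: pop r4=0x1f, sp=0xcb
r3 is caller-saved -> body value

REG = 0xc8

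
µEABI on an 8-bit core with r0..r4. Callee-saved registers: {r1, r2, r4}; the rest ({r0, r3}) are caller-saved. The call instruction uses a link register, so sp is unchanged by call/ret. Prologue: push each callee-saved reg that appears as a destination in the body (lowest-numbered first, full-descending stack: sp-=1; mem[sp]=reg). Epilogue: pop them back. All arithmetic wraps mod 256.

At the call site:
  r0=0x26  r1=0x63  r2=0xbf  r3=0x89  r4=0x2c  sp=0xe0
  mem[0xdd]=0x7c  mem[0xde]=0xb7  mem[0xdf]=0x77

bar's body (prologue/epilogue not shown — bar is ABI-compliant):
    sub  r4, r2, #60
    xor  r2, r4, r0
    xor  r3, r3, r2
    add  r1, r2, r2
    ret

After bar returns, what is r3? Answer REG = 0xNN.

prologue: push r1 -> mem[0xdf]=0x63, sp=0xdf
prologue: push r2 -> mem[0xde]=0xbf, sp=0xde
prologue: push r4 -> mem[0xdd]=0x2c, sp=0xdd
body[0] sub  r4, r2, #60 -> r4=0x83
body[1] xor  r2, r4, r0 -> r2=0xa5
body[2] xor  r3, r3, r2 -> r3=0x2c
body[3] add  r1, r2, r2 -> r1=0x4a
epilogue: pop r4=0x2c, sp=0xde
epilogue: pop r2=0xbf, sp=0xdf
epilogue: pop r1=0x63, sp=0xe0
r3 is caller-saved -> body value

REG = 0x2c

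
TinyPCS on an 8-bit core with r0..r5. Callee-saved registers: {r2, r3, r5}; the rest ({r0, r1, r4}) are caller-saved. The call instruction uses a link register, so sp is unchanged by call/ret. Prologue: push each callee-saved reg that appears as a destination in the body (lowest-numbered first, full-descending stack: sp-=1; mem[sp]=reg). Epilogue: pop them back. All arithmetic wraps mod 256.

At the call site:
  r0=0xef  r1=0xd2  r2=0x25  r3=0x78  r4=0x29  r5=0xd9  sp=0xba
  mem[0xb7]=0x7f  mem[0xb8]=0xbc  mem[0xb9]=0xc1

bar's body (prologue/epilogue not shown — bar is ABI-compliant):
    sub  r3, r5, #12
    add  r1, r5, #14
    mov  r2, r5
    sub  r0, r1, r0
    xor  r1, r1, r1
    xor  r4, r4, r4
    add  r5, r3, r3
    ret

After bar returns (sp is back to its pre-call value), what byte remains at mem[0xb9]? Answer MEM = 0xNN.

MEM = 0x25

prologue: push r2 → mem[0xb9]=0x25, sp=0xb9
prologue: push r3 → mem[0xb8]=0x78, sp=0xb8
prologue: push r5 → mem[0xb7]=0xd9, sp=0xb7
body[0] sub  r3, r5, #12 → r3=0xcd
body[1] add  r1, r5, #14 → r1=0xe7
body[2] mov  r2, r5 → r2=0xd9
body[3] sub  r0, r1, r0 → r0=0xf8
body[4] xor  r1, r1, r1 → r1=0x00
body[5] xor  r4, r4, r4 → r4=0x00
body[6] add  r5, r3, r3 → r5=0x9a
epilogue: pop r5=0xd9, sp=0xb8
epilogue: pop r3=0x78, sp=0xb9
epilogue: pop r2=0x25, sp=0xba
prologue pushed ['r2', 'r3', 'r5'] at ['0xb9', '0xb8', '0xb7']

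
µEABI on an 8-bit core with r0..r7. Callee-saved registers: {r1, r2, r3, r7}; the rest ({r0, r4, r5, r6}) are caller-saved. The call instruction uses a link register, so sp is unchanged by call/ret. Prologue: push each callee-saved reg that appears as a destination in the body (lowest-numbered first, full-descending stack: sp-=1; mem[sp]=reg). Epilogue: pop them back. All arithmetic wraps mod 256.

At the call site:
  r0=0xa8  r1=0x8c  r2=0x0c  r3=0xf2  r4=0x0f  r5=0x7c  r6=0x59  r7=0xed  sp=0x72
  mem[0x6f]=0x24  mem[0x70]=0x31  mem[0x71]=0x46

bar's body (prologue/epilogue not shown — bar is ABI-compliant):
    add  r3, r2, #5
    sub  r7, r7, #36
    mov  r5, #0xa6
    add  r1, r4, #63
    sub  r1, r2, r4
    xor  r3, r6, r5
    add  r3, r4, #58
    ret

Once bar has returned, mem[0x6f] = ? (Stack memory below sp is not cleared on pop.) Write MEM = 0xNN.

prologue: push r1 -> mem[0x71]=0x8c, sp=0x71
prologue: push r3 -> mem[0x70]=0xf2, sp=0x70
prologue: push r7 -> mem[0x6f]=0xed, sp=0x6f
body[0] add  r3, r2, #5 -> r3=0x11
body[1] sub  r7, r7, #36 -> r7=0xc9
body[2] mov  r5, #0xa6 -> r5=0xa6
body[3] add  r1, r4, #63 -> r1=0x4e
body[4] sub  r1, r2, r4 -> r1=0xfd
body[5] xor  r3, r6, r5 -> r3=0xff
body[6] add  r3, r4, #58 -> r3=0x49
epilogue: pop r7=0xed, sp=0x70
epilogue: pop r3=0xf2, sp=0x71
epilogue: pop r1=0x8c, sp=0x72
prologue pushed ['r1', 'r3', 'r7'] at ['0x71', '0x70', '0x6f']

MEM = 0xed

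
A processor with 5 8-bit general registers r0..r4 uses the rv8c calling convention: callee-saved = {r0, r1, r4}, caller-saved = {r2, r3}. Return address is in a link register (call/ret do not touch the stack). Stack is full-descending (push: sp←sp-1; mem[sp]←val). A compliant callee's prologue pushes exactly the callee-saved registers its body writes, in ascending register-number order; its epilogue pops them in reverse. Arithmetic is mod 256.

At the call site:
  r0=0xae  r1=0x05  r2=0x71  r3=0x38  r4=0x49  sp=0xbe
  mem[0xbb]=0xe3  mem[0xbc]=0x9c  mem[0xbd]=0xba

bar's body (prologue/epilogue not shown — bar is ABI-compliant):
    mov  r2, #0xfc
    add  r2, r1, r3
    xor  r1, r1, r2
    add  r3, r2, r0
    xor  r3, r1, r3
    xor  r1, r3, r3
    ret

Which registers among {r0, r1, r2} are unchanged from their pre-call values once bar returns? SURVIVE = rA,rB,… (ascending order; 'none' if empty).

prologue: push r1 -> mem[0xbd]=0x05, sp=0xbd
body[0] mov  r2, #0xfc -> r2=0xfc
body[1] add  r2, r1, r3 -> r2=0x3d
body[2] xor  r1, r1, r2 -> r1=0x38
body[3] add  r3, r2, r0 -> r3=0xeb
body[4] xor  r3, r1, r3 -> r3=0xd3
body[5] xor  r1, r3, r3 -> r1=0x00
epilogue: pop r1=0x05, sp=0xbe
r0: callee-saved, written=False
r1: callee-saved, written=True
r2: caller-saved, written=True

SURVIVE = r0,r1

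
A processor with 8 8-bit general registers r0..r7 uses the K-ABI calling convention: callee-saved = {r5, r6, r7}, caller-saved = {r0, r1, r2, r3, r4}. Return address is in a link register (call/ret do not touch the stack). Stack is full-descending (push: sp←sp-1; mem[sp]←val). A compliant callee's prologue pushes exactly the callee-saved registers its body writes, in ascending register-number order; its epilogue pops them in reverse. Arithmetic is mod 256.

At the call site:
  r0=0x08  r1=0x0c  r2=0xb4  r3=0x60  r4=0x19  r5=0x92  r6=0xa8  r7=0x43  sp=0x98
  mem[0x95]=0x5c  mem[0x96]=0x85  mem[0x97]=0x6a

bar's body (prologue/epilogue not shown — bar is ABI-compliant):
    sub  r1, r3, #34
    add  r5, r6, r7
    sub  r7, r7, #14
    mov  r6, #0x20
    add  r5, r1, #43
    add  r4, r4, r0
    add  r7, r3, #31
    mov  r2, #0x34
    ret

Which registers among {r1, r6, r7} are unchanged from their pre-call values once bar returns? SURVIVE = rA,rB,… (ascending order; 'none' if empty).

prologue: push r5 → mem[0x97]=0x92, sp=0x97
prologue: push r6 → mem[0x96]=0xa8, sp=0x96
prologue: push r7 → mem[0x95]=0x43, sp=0x95
body[0] sub  r1, r3, #34 → r1=0x3e
body[1] add  r5, r6, r7 → r5=0xeb
body[2] sub  r7, r7, #14 → r7=0x35
body[3] mov  r6, #0x20 → r6=0x20
body[4] add  r5, r1, #43 → r5=0x69
body[5] add  r4, r4, r0 → r4=0x21
body[6] add  r7, r3, #31 → r7=0x7f
body[7] mov  r2, #0x34 → r2=0x34
epilogue: pop r7=0x43, sp=0x96
epilogue: pop r6=0xa8, sp=0x97
epilogue: pop r5=0x92, sp=0x98
r1: caller-saved, written=True
r6: callee-saved, written=True
r7: callee-saved, written=True

SURVIVE = r6,r7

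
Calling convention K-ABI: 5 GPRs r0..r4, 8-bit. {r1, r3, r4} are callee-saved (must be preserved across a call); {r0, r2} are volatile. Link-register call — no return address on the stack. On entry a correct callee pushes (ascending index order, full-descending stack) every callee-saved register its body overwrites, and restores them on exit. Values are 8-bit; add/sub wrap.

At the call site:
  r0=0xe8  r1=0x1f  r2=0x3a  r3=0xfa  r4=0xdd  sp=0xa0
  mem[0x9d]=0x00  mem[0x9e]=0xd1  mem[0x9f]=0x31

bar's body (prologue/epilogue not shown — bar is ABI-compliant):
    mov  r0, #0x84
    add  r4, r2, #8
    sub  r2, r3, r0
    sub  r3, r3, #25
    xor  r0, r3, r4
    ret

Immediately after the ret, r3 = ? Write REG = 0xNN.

prologue: push r3 → mem[0x9f]=0xfa, sp=0x9f
prologue: push r4 → mem[0x9e]=0xdd, sp=0x9e
body[0] mov  r0, #0x84 → r0=0x84
body[1] add  r4, r2, #8 → r4=0x42
body[2] sub  r2, r3, r0 → r2=0x76
body[3] sub  r3, r3, #25 → r3=0xe1
body[4] xor  r0, r3, r4 → r0=0xa3
epilogue: pop r4=0xdd, sp=0x9f
epilogue: pop r3=0xfa, sp=0xa0
r3 is callee-saved → restored

REG = 0xfa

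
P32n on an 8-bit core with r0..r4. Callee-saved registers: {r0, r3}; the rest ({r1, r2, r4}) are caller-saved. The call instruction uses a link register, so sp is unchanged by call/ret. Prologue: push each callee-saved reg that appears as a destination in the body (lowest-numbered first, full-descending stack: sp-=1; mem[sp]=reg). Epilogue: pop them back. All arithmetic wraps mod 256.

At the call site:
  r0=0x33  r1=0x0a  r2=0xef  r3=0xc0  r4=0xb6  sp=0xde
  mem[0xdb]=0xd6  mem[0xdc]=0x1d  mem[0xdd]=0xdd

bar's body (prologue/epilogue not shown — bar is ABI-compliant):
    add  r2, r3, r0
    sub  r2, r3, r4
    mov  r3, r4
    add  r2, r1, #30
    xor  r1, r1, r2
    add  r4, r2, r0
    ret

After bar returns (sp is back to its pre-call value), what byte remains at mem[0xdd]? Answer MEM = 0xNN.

MEM = 0xc0

prologue: push r3 → mem[0xdd]=0xc0, sp=0xdd
body[0] add  r2, r3, r0 → r2=0xf3
body[1] sub  r2, r3, r4 → r2=0x0a
body[2] mov  r3, r4 → r3=0xb6
body[3] add  r2, r1, #30 → r2=0x28
body[4] xor  r1, r1, r2 → r1=0x22
body[5] add  r4, r2, r0 → r4=0x5b
epilogue: pop r3=0xc0, sp=0xde
prologue pushed ['r3'] at ['0xdd']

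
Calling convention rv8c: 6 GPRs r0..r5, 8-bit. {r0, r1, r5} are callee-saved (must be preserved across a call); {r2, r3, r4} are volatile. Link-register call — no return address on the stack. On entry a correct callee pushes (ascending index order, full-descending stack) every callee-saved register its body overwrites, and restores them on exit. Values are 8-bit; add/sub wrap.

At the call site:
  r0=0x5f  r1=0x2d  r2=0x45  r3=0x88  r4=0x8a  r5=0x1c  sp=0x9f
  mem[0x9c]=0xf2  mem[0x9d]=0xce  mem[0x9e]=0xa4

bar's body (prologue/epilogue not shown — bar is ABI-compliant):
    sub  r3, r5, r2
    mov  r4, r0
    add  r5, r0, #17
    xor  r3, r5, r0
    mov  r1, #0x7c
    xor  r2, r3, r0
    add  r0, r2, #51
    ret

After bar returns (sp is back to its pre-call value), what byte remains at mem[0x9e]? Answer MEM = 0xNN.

prologue: push r0 -> mem[0x9e]=0x5f, sp=0x9e
prologue: push r1 -> mem[0x9d]=0x2d, sp=0x9d
prologue: push r5 -> mem[0x9c]=0x1c, sp=0x9c
body[0] sub  r3, r5, r2 -> r3=0xd7
body[1] mov  r4, r0 -> r4=0x5f
body[2] add  r5, r0, #17 -> r5=0x70
body[3] xor  r3, r5, r0 -> r3=0x2f
body[4] mov  r1, #0x7c -> r1=0x7c
body[5] xor  r2, r3, r0 -> r2=0x70
body[6] add  r0, r2, #51 -> r0=0xa3
epilogue: pop r5=0x1c, sp=0x9d
epilogue: pop r1=0x2d, sp=0x9e
epilogue: pop r0=0x5f, sp=0x9f
prologue pushed ['r0', 'r1', 'r5'] at ['0x9e', '0x9d', '0x9c']

MEM = 0x5f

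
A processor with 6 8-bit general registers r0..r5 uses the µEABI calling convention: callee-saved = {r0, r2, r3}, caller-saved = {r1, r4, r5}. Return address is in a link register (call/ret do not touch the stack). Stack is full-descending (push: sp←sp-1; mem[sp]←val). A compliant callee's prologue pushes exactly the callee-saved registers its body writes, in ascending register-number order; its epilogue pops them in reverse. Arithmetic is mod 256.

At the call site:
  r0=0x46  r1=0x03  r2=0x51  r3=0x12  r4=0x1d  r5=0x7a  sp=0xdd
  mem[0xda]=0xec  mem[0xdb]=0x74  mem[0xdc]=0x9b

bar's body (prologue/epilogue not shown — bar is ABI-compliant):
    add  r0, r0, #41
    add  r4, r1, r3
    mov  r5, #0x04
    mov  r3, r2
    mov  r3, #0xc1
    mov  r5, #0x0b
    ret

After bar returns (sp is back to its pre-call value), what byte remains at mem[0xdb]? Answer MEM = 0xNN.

prologue: push r0 -> mem[0xdc]=0x46, sp=0xdc
prologue: push r3 -> mem[0xdb]=0x12, sp=0xdb
body[0] add  r0, r0, #41 -> r0=0x6f
body[1] add  r4, r1, r3 -> r4=0x15
body[2] mov  r5, #0x04 -> r5=0x04
body[3] mov  r3, r2 -> r3=0x51
body[4] mov  r3, #0xc1 -> r3=0xc1
body[5] mov  r5, #0x0b -> r5=0x0b
epilogue: pop r3=0x12, sp=0xdc
epilogue: pop r0=0x46, sp=0xdd
prologue pushed ['r0', 'r3'] at ['0xdc', '0xdb']

MEM = 0x12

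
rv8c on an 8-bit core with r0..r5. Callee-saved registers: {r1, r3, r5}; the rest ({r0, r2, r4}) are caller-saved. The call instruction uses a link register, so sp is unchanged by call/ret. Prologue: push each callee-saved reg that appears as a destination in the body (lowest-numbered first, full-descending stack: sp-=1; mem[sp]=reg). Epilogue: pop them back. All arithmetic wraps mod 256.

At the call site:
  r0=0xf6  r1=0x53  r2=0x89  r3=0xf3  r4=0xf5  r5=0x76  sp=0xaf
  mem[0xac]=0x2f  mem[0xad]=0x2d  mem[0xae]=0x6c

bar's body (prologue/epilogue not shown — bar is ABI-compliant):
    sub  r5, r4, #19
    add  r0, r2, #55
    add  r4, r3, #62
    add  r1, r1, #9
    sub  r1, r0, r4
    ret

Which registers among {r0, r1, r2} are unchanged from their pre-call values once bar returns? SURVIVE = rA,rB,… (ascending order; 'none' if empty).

prologue: push r1 -> mem[0xae]=0x53, sp=0xae
prologue: push r5 -> mem[0xad]=0x76, sp=0xad
body[0] sub  r5, r4, #19 -> r5=0xe2
body[1] add  r0, r2, #55 -> r0=0xc0
body[2] add  r4, r3, #62 -> r4=0x31
body[3] add  r1, r1, #9 -> r1=0x5c
body[4] sub  r1, r0, r4 -> r1=0x8f
epilogue: pop r5=0x76, sp=0xae
epilogue: pop r1=0x53, sp=0xaf
r0: caller-saved, written=True
r1: callee-saved, written=True
r2: caller-saved, written=False

SURVIVE = r1,r2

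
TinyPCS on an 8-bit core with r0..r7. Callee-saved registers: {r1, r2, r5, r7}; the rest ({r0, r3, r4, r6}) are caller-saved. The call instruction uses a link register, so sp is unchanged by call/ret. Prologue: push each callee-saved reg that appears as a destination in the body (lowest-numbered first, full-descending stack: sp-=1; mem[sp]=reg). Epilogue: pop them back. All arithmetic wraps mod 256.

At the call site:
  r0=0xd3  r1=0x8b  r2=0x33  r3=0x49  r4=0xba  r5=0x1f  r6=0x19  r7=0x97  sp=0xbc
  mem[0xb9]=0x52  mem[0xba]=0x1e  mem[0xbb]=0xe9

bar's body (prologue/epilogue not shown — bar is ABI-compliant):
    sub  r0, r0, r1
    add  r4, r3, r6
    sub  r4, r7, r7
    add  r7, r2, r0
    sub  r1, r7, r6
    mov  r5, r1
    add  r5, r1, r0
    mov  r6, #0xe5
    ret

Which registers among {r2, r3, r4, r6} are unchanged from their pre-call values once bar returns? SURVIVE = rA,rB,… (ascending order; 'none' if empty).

prologue: push r1 → mem[0xbb]=0x8b, sp=0xbb
prologue: push r5 → mem[0xba]=0x1f, sp=0xba
prologue: push r7 → mem[0xb9]=0x97, sp=0xb9
body[0] sub  r0, r0, r1 → r0=0x48
body[1] add  r4, r3, r6 → r4=0x62
body[2] sub  r4, r7, r7 → r4=0x00
body[3] add  r7, r2, r0 → r7=0x7b
body[4] sub  r1, r7, r6 → r1=0x62
body[5] mov  r5, r1 → r5=0x62
body[6] add  r5, r1, r0 → r5=0xaa
body[7] mov  r6, #0xe5 → r6=0xe5
epilogue: pop r7=0x97, sp=0xba
epilogue: pop r5=0x1f, sp=0xbb
epilogue: pop r1=0x8b, sp=0xbc
r2: callee-saved, written=False
r3: caller-saved, written=False
r4: caller-saved, written=True
r6: caller-saved, written=True

SURVIVE = r2,r3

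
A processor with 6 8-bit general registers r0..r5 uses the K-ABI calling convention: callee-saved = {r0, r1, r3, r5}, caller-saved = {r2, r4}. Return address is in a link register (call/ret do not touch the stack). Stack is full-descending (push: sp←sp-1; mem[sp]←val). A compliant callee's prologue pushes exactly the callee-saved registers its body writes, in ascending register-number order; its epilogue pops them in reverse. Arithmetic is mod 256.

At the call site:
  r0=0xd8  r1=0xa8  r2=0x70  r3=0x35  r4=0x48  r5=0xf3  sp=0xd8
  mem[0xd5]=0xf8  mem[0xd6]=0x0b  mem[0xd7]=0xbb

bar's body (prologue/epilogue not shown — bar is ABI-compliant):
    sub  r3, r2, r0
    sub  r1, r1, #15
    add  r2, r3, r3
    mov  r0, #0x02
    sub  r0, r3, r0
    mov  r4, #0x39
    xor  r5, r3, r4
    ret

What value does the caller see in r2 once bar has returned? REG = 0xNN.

REG = 0x30

prologue: push r0 → mem[0xd7]=0xd8, sp=0xd7
prologue: push r1 → mem[0xd6]=0xa8, sp=0xd6
prologue: push r3 → mem[0xd5]=0x35, sp=0xd5
prologue: push r5 → mem[0xd4]=0xf3, sp=0xd4
body[0] sub  r3, r2, r0 → r3=0x98
body[1] sub  r1, r1, #15 → r1=0x99
body[2] add  r2, r3, r3 → r2=0x30
body[3] mov  r0, #0x02 → r0=0x02
body[4] sub  r0, r3, r0 → r0=0x96
body[5] mov  r4, #0x39 → r4=0x39
body[6] xor  r5, r3, r4 → r5=0xa1
epilogue: pop r5=0xf3, sp=0xd5
epilogue: pop r3=0x35, sp=0xd6
epilogue: pop r1=0xa8, sp=0xd7
epilogue: pop r0=0xd8, sp=0xd8
r2 is caller-saved → body value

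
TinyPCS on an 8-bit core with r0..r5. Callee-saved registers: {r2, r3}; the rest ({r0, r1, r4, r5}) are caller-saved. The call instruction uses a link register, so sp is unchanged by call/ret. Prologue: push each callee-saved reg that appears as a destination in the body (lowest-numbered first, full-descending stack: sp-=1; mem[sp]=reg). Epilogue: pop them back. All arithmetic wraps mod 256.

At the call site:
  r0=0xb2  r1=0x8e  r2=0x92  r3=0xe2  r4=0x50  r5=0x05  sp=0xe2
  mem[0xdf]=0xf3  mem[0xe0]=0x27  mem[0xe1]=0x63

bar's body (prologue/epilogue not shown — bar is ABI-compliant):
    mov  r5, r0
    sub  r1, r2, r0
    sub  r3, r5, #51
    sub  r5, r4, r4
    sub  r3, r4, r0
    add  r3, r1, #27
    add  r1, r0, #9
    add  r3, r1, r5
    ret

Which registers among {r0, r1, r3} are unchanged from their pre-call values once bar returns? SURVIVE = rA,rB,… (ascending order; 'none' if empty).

SURVIVE = r0,r3

prologue: push r3 → mem[0xe1]=0xe2, sp=0xe1
body[0] mov  r5, r0 → r5=0xb2
body[1] sub  r1, r2, r0 → r1=0xe0
body[2] sub  r3, r5, #51 → r3=0x7f
body[3] sub  r5, r4, r4 → r5=0x00
body[4] sub  r3, r4, r0 → r3=0x9e
body[5] add  r3, r1, #27 → r3=0xfb
body[6] add  r1, r0, #9 → r1=0xbb
body[7] add  r3, r1, r5 → r3=0xbb
epilogue: pop r3=0xe2, sp=0xe2
r0: caller-saved, written=False
r1: caller-saved, written=True
r3: callee-saved, written=True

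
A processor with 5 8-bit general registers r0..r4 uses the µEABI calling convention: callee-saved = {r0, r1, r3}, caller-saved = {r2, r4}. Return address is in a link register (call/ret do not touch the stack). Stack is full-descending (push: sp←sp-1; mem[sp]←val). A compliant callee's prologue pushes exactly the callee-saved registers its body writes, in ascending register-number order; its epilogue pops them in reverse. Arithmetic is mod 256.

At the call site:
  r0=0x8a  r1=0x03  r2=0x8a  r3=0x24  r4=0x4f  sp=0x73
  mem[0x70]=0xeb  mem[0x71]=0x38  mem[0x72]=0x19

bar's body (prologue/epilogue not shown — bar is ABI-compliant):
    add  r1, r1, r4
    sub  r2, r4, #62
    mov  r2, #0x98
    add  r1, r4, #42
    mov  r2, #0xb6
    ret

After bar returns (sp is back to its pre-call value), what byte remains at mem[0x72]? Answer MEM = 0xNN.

MEM = 0x03

prologue: push r1 -> mem[0x72]=0x03, sp=0x72
body[0] add  r1, r1, r4 -> r1=0x52
body[1] sub  r2, r4, #62 -> r2=0x11
body[2] mov  r2, #0x98 -> r2=0x98
body[3] add  r1, r4, #42 -> r1=0x79
body[4] mov  r2, #0xb6 -> r2=0xb6
epilogue: pop r1=0x03, sp=0x73
prologue pushed ['r1'] at ['0x72']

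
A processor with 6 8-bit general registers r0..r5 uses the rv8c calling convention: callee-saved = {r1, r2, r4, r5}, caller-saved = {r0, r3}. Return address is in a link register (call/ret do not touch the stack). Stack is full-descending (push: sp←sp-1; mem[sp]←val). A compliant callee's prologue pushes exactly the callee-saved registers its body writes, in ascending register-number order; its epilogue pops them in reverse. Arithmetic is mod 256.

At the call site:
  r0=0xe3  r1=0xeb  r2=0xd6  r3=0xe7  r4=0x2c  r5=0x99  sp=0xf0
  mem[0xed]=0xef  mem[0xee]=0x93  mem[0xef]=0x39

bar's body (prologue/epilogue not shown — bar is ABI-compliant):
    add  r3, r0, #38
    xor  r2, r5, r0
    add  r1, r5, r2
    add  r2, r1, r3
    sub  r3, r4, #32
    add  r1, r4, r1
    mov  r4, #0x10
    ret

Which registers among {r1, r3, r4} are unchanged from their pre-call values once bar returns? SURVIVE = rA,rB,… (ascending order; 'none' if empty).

SURVIVE = r1,r4

prologue: push r1 -> mem[0xef]=0xeb, sp=0xef
prologue: push r2 -> mem[0xee]=0xd6, sp=0xee
prologue: push r4 -> mem[0xed]=0x2c, sp=0xed
body[0] add  r3, r0, #38 -> r3=0x09
body[1] xor  r2, r5, r0 -> r2=0x7a
body[2] add  r1, r5, r2 -> r1=0x13
body[3] add  r2, r1, r3 -> r2=0x1c
body[4] sub  r3, r4, #32 -> r3=0x0c
body[5] add  r1, r4, r1 -> r1=0x3f
body[6] mov  r4, #0x10 -> r4=0x10
epilogue: pop r4=0x2c, sp=0xee
epilogue: pop r2=0xd6, sp=0xef
epilogue: pop r1=0xeb, sp=0xf0
r1: callee-saved, written=True
r3: caller-saved, written=True
r4: callee-saved, written=True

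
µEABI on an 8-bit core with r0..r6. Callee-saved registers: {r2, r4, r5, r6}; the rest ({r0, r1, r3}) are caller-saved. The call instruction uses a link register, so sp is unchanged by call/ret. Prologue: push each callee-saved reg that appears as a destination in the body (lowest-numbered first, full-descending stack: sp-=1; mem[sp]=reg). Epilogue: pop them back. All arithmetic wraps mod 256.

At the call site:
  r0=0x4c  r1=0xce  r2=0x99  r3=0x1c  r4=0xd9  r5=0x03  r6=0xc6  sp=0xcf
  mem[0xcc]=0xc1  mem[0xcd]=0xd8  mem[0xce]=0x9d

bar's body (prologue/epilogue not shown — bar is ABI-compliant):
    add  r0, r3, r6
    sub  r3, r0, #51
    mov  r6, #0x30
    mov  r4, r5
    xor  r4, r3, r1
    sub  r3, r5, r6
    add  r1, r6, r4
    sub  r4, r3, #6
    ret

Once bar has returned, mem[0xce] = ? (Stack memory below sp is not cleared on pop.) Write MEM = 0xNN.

MEM = 0xd9

prologue: push r4 → mem[0xce]=0xd9, sp=0xce
prologue: push r6 → mem[0xcd]=0xc6, sp=0xcd
body[0] add  r0, r3, r6 → r0=0xe2
body[1] sub  r3, r0, #51 → r3=0xaf
body[2] mov  r6, #0x30 → r6=0x30
body[3] mov  r4, r5 → r4=0x03
body[4] xor  r4, r3, r1 → r4=0x61
body[5] sub  r3, r5, r6 → r3=0xd3
body[6] add  r1, r6, r4 → r1=0x91
body[7] sub  r4, r3, #6 → r4=0xcd
epilogue: pop r6=0xc6, sp=0xce
epilogue: pop r4=0xd9, sp=0xcf
prologue pushed ['r4', 'r6'] at ['0xce', '0xcd']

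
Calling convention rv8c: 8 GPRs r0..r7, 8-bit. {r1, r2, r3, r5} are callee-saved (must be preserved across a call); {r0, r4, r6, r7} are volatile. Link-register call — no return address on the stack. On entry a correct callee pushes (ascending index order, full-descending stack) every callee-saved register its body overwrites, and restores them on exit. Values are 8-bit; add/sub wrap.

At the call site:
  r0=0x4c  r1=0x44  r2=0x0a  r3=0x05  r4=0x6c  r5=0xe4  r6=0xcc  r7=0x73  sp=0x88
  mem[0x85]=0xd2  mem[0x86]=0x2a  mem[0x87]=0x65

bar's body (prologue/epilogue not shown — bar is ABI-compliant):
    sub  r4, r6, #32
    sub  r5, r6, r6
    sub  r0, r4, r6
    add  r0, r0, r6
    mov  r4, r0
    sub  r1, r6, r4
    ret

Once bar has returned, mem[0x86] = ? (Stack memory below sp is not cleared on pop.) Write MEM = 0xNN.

prologue: push r1 -> mem[0x87]=0x44, sp=0x87
prologue: push r5 -> mem[0x86]=0xe4, sp=0x86
body[0] sub  r4, r6, #32 -> r4=0xac
body[1] sub  r5, r6, r6 -> r5=0x00
body[2] sub  r0, r4, r6 -> r0=0xe0
body[3] add  r0, r0, r6 -> r0=0xac
body[4] mov  r4, r0 -> r4=0xac
body[5] sub  r1, r6, r4 -> r1=0x20
epilogue: pop r5=0xe4, sp=0x87
epilogue: pop r1=0x44, sp=0x88
prologue pushed ['r1', 'r5'] at ['0x87', '0x86']

MEM = 0xe4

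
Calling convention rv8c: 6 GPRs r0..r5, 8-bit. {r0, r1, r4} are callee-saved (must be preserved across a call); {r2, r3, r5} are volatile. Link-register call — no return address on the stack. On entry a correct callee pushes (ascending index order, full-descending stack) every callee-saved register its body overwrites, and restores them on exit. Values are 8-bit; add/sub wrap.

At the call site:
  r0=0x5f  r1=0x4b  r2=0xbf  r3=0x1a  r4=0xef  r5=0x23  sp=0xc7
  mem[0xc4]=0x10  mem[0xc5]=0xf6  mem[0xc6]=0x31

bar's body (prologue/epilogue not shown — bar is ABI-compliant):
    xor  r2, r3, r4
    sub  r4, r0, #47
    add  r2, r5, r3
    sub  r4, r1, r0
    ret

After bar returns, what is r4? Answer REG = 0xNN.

REG = 0xef

prologue: push r4 -> mem[0xc6]=0xef, sp=0xc6
body[0] xor  r2, r3, r4 -> r2=0xf5
body[1] sub  r4, r0, #47 -> r4=0x30
body[2] add  r2, r5, r3 -> r2=0x3d
body[3] sub  r4, r1, r0 -> r4=0xec
epilogue: pop r4=0xef, sp=0xc7
r4 is callee-saved -> restored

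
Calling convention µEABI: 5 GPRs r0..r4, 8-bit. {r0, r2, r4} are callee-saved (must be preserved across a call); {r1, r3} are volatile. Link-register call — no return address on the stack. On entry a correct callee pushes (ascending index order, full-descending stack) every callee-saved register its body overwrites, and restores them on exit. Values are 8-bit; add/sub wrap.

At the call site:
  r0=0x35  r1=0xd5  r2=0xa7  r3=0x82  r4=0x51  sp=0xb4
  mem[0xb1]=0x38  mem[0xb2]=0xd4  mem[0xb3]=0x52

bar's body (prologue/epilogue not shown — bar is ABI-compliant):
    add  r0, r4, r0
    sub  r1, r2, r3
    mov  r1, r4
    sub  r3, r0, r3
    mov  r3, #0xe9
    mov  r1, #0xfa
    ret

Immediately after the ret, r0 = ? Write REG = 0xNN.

prologue: push r0 -> mem[0xb3]=0x35, sp=0xb3
body[0] add  r0, r4, r0 -> r0=0x86
body[1] sub  r1, r2, r3 -> r1=0x25
body[2] mov  r1, r4 -> r1=0x51
body[3] sub  r3, r0, r3 -> r3=0x04
body[4] mov  r3, #0xe9 -> r3=0xe9
body[5] mov  r1, #0xfa -> r1=0xfa
epilogue: pop r0=0x35, sp=0xb4
r0 is callee-saved -> restored

REG = 0x35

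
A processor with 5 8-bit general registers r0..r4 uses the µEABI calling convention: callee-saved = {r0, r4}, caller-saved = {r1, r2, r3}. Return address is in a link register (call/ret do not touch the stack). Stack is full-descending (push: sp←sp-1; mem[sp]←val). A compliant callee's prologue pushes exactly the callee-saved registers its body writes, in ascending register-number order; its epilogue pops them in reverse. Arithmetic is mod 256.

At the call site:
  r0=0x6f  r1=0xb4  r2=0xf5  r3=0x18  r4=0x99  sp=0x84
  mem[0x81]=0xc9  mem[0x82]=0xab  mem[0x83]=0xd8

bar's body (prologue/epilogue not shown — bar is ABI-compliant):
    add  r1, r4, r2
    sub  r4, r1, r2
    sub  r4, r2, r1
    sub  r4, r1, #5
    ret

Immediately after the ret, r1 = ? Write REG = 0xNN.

prologue: push r4 → mem[0x83]=0x99, sp=0x83
body[0] add  r1, r4, r2 → r1=0x8e
body[1] sub  r4, r1, r2 → r4=0x99
body[2] sub  r4, r2, r1 → r4=0x67
body[3] sub  r4, r1, #5 → r4=0x89
epilogue: pop r4=0x99, sp=0x84
r1 is caller-saved → body value

REG = 0x8e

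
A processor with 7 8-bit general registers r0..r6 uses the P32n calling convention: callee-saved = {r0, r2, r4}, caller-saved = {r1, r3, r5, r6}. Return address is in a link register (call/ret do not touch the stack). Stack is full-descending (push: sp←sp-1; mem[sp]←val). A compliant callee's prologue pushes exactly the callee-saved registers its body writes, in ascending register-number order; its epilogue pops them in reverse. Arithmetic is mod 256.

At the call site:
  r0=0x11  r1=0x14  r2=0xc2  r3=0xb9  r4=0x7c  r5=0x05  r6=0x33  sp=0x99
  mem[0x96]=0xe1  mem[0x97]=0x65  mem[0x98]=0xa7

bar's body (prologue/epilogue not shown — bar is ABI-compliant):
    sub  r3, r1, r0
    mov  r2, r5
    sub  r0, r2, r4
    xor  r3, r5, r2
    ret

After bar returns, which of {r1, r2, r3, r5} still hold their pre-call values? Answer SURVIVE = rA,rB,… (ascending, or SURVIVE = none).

SURVIVE = r1,r2,r5

prologue: push r0 -> mem[0x98]=0x11, sp=0x98
prologue: push r2 -> mem[0x97]=0xc2, sp=0x97
body[0] sub  r3, r1, r0 -> r3=0x03
body[1] mov  r2, r5 -> r2=0x05
body[2] sub  r0, r2, r4 -> r0=0x89
body[3] xor  r3, r5, r2 -> r3=0x00
epilogue: pop r2=0xc2, sp=0x98
epilogue: pop r0=0x11, sp=0x99
r1: caller-saved, written=False
r2: callee-saved, written=True
r3: caller-saved, written=True
r5: caller-saved, written=False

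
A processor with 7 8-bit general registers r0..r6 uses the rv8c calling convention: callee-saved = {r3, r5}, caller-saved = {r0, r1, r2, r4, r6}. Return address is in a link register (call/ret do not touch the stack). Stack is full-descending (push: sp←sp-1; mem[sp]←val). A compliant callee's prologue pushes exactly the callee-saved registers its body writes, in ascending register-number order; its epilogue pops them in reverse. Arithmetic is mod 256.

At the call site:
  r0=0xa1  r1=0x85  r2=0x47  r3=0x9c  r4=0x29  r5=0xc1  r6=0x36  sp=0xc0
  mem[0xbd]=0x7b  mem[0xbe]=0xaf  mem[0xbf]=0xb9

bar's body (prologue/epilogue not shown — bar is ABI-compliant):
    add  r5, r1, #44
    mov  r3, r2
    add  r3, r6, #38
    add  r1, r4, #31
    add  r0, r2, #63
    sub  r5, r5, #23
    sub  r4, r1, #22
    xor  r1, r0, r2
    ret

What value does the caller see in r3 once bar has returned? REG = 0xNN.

prologue: push r3 → mem[0xbf]=0x9c, sp=0xbf
prologue: push r5 → mem[0xbe]=0xc1, sp=0xbe
body[0] add  r5, r1, #44 → r5=0xb1
body[1] mov  r3, r2 → r3=0x47
body[2] add  r3, r6, #38 → r3=0x5c
body[3] add  r1, r4, #31 → r1=0x48
body[4] add  r0, r2, #63 → r0=0x86
body[5] sub  r5, r5, #23 → r5=0x9a
body[6] sub  r4, r1, #22 → r4=0x32
body[7] xor  r1, r0, r2 → r1=0xc1
epilogue: pop r5=0xc1, sp=0xbf
epilogue: pop r3=0x9c, sp=0xc0
r3 is callee-saved → restored

REG = 0x9c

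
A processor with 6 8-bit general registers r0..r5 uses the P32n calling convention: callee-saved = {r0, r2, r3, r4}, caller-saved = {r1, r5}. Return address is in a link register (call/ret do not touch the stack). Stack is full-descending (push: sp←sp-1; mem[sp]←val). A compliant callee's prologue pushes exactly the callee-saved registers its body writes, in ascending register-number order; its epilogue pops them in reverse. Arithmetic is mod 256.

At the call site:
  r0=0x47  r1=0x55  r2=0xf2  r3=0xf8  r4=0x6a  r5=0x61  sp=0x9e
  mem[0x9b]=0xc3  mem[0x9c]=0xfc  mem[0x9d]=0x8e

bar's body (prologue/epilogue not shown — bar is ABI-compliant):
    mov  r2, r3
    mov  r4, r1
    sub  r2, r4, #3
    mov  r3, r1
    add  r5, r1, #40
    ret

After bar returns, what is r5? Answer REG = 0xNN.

REG = 0x7d

prologue: push r2 → mem[0x9d]=0xf2, sp=0x9d
prologue: push r3 → mem[0x9c]=0xf8, sp=0x9c
prologue: push r4 → mem[0x9b]=0x6a, sp=0x9b
body[0] mov  r2, r3 → r2=0xf8
body[1] mov  r4, r1 → r4=0x55
body[2] sub  r2, r4, #3 → r2=0x52
body[3] mov  r3, r1 → r3=0x55
body[4] add  r5, r1, #40 → r5=0x7d
epilogue: pop r4=0x6a, sp=0x9c
epilogue: pop r3=0xf8, sp=0x9d
epilogue: pop r2=0xf2, sp=0x9e
r5 is caller-saved → body value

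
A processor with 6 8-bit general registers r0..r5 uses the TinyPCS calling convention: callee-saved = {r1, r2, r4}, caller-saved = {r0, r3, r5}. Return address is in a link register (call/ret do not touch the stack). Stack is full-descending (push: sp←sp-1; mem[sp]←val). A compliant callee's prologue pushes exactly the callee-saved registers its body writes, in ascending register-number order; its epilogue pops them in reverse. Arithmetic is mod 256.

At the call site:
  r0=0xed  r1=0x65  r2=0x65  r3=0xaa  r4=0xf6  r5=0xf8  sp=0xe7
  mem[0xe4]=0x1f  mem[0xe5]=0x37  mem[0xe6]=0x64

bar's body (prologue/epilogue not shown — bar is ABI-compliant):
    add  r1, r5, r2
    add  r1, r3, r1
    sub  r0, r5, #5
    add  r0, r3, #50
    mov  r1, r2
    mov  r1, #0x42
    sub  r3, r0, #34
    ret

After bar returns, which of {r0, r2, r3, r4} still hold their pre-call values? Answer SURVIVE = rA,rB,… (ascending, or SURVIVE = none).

prologue: push r1 → mem[0xe6]=0x65, sp=0xe6
body[0] add  r1, r5, r2 → r1=0x5d
body[1] add  r1, r3, r1 → r1=0x07
body[2] sub  r0, r5, #5 → r0=0xf3
body[3] add  r0, r3, #50 → r0=0xdc
body[4] mov  r1, r2 → r1=0x65
body[5] mov  r1, #0x42 → r1=0x42
body[6] sub  r3, r0, #34 → r3=0xba
epilogue: pop r1=0x65, sp=0xe7
r0: caller-saved, written=True
r2: callee-saved, written=False
r3: caller-saved, written=True
r4: callee-saved, written=False

SURVIVE = r2,r4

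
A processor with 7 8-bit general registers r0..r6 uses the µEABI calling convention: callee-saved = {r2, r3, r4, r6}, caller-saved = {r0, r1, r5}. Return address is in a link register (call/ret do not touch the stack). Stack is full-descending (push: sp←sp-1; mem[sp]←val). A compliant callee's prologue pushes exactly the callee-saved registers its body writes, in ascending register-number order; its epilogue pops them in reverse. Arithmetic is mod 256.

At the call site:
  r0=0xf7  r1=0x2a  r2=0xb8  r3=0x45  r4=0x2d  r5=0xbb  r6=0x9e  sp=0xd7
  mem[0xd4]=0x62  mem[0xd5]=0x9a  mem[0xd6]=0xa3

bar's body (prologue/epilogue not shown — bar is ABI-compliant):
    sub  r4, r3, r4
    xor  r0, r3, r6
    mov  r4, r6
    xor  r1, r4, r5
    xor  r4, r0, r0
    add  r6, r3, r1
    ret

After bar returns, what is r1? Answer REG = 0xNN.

REG = 0x25

prologue: push r4 -> mem[0xd6]=0x2d, sp=0xd6
prologue: push r6 -> mem[0xd5]=0x9e, sp=0xd5
body[0] sub  r4, r3, r4 -> r4=0x18
body[1] xor  r0, r3, r6 -> r0=0xdb
body[2] mov  r4, r6 -> r4=0x9e
body[3] xor  r1, r4, r5 -> r1=0x25
body[4] xor  r4, r0, r0 -> r4=0x00
body[5] add  r6, r3, r1 -> r6=0x6a
epilogue: pop r6=0x9e, sp=0xd6
epilogue: pop r4=0x2d, sp=0xd7
r1 is caller-saved -> body value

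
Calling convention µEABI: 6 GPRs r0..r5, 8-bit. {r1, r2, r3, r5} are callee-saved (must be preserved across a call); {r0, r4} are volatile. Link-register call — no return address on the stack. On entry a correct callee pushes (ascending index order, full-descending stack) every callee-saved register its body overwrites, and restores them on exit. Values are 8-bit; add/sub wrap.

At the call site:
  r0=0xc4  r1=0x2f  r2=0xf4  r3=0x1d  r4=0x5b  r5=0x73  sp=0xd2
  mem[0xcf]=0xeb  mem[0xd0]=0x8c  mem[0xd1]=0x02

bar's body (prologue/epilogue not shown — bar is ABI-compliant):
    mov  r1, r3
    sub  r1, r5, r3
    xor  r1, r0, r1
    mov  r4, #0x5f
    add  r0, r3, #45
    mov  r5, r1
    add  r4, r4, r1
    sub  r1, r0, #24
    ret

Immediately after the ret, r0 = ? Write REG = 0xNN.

REG = 0x4a

prologue: push r1 → mem[0xd1]=0x2f, sp=0xd1
prologue: push r5 → mem[0xd0]=0x73, sp=0xd0
body[0] mov  r1, r3 → r1=0x1d
body[1] sub  r1, r5, r3 → r1=0x56
body[2] xor  r1, r0, r1 → r1=0x92
body[3] mov  r4, #0x5f → r4=0x5f
body[4] add  r0, r3, #45 → r0=0x4a
body[5] mov  r5, r1 → r5=0x92
body[6] add  r4, r4, r1 → r4=0xf1
body[7] sub  r1, r0, #24 → r1=0x32
epilogue: pop r5=0x73, sp=0xd1
epilogue: pop r1=0x2f, sp=0xd2
r0 is caller-saved → body value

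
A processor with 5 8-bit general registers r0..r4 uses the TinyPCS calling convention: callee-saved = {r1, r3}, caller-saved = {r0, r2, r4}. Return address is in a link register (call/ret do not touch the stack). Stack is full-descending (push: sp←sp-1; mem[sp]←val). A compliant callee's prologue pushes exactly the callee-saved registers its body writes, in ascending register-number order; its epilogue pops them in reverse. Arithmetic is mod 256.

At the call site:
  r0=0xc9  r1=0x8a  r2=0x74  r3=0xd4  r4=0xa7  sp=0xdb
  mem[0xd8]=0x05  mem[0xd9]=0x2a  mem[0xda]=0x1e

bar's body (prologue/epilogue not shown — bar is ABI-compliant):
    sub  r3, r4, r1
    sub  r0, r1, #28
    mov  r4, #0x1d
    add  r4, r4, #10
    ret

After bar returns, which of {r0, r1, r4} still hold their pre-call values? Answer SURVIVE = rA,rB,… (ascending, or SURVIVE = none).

prologue: push r3 → mem[0xda]=0xd4, sp=0xda
body[0] sub  r3, r4, r1 → r3=0x1d
body[1] sub  r0, r1, #28 → r0=0x6e
body[2] mov  r4, #0x1d → r4=0x1d
body[3] add  r4, r4, #10 → r4=0x27
epilogue: pop r3=0xd4, sp=0xdb
r0: caller-saved, written=True
r1: callee-saved, written=False
r4: caller-saved, written=True

SURVIVE = r1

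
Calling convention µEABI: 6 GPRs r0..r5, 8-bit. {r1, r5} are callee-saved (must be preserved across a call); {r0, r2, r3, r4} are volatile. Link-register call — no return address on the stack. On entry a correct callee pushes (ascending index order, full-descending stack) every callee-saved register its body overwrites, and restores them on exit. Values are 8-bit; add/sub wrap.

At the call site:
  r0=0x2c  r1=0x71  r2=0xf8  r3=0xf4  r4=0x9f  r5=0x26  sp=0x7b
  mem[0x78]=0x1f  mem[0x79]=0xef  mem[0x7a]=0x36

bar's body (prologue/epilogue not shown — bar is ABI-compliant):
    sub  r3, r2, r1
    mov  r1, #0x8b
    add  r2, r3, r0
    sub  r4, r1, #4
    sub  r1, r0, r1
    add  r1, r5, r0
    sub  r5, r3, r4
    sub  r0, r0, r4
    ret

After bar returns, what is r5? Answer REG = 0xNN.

prologue: push r1 -> mem[0x7a]=0x71, sp=0x7a
prologue: push r5 -> mem[0x79]=0x26, sp=0x79
body[0] sub  r3, r2, r1 -> r3=0x87
body[1] mov  r1, #0x8b -> r1=0x8b
body[2] add  r2, r3, r0 -> r2=0xb3
body[3] sub  r4, r1, #4 -> r4=0x87
body[4] sub  r1, r0, r1 -> r1=0xa1
body[5] add  r1, r5, r0 -> r1=0x52
body[6] sub  r5, r3, r4 -> r5=0x00
body[7] sub  r0, r0, r4 -> r0=0xa5
epilogue: pop r5=0x26, sp=0x7a
epilogue: pop r1=0x71, sp=0x7b
r5 is callee-saved -> restored

REG = 0x26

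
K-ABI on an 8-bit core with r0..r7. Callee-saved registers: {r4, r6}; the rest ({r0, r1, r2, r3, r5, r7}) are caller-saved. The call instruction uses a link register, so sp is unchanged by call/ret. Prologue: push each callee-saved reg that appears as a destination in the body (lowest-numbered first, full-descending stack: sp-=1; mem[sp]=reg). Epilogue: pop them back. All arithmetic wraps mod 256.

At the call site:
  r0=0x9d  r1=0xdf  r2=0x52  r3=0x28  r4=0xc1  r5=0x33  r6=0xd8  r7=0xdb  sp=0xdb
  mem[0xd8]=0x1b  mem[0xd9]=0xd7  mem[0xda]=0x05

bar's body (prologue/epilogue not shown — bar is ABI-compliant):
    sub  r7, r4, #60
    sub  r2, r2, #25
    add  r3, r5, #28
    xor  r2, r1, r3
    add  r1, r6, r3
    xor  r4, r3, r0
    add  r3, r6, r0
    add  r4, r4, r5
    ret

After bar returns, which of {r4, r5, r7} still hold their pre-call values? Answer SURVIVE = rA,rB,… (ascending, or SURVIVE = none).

prologue: push r4 → mem[0xda]=0xc1, sp=0xda
body[0] sub  r7, r4, #60 → r7=0x85
body[1] sub  r2, r2, #25 → r2=0x39
body[2] add  r3, r5, #28 → r3=0x4f
body[3] xor  r2, r1, r3 → r2=0x90
body[4] add  r1, r6, r3 → r1=0x27
body[5] xor  r4, r3, r0 → r4=0xd2
body[6] add  r3, r6, r0 → r3=0x75
body[7] add  r4, r4, r5 → r4=0x05
epilogue: pop r4=0xc1, sp=0xdb
r4: callee-saved, written=True
r5: caller-saved, written=False
r7: caller-saved, written=True

SURVIVE = r4,r5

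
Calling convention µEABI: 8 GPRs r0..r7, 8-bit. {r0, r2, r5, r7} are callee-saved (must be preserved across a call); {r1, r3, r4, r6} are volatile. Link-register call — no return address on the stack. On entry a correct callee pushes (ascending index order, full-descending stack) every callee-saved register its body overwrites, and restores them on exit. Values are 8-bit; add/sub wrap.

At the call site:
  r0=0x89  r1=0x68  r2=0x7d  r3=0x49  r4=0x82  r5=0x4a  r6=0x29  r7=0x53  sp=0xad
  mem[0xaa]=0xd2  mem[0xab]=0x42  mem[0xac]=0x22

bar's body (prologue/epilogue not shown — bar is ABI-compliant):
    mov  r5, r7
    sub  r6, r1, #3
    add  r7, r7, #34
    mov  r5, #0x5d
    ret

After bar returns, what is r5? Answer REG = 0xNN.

prologue: push r5 -> mem[0xac]=0x4a, sp=0xac
prologue: push r7 -> mem[0xab]=0x53, sp=0xab
body[0] mov  r5, r7 -> r5=0x53
body[1] sub  r6, r1, #3 -> r6=0x65
body[2] add  r7, r7, #34 -> r7=0x75
body[3] mov  r5, #0x5d -> r5=0x5d
epilogue: pop r7=0x53, sp=0xac
epilogue: pop r5=0x4a, sp=0xad
r5 is callee-saved -> restored

REG = 0x4a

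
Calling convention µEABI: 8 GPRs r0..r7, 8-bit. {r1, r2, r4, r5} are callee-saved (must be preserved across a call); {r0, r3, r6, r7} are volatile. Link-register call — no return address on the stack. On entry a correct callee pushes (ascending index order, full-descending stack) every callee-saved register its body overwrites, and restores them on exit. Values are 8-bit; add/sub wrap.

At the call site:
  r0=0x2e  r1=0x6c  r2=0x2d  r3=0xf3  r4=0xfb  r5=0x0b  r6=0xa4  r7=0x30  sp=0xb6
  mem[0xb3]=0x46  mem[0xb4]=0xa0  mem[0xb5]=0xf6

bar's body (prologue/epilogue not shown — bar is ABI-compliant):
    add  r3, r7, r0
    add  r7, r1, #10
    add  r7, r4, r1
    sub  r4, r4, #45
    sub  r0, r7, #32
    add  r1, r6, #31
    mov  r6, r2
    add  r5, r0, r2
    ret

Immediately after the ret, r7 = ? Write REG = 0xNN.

prologue: push r1 -> mem[0xb5]=0x6c, sp=0xb5
prologue: push r4 -> mem[0xb4]=0xfb, sp=0xb4
prologue: push r5 -> mem[0xb3]=0x0b, sp=0xb3
body[0] add  r3, r7, r0 -> r3=0x5e
body[1] add  r7, r1, #10 -> r7=0x76
body[2] add  r7, r4, r1 -> r7=0x67
body[3] sub  r4, r4, #45 -> r4=0xce
body[4] sub  r0, r7, #32 -> r0=0x47
body[5] add  r1, r6, #31 -> r1=0xc3
body[6] mov  r6, r2 -> r6=0x2d
body[7] add  r5, r0, r2 -> r5=0x74
epilogue: pop r5=0x0b, sp=0xb4
epilogue: pop r4=0xfb, sp=0xb5
epilogue: pop r1=0x6c, sp=0xb6
r7 is caller-saved -> body value

REG = 0x67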